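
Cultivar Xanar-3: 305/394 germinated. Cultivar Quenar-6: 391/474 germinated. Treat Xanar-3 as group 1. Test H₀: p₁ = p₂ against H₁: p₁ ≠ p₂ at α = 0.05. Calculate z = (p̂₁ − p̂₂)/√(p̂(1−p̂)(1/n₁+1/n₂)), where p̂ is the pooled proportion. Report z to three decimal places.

z = -1.869

p̂₁ = 305/394 = 0.774112, p̂₂ = 391/474 = 0.824895.
Pooled p̂ = (305+391)/(394+474) = 696/868 = 0.801843.
SE = √(p̂(1−p̂)(1/n₁+1/n₂)) = √(0.801843·0.198157·0.00464778) = √(0.000738488) = 0.027175.
z = (0.774112 − 0.824895)/0.027175 = -0.050783/0.027175 = -1.869.
Two-sided p-value ≈ 2·Φ(−1.869) = 0.0617, so at α = 0.05 we fail to reject H₀.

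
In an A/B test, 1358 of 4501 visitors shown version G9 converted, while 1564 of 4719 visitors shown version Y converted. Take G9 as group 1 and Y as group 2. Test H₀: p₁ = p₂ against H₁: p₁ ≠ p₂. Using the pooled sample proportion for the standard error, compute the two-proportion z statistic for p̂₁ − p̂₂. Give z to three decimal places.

p̂₁ = 1358/4501 = 0.301711, p̂₂ = 1564/4719 = 0.331426.
Pooled p̂ = (1358+1564)/(4501+4719) = 2922/9220 = 0.316920.
SE = √(p̂(1−p̂)(1/n₁+1/n₂)) = √(0.316920·0.683080·0.000434082) = √(9.39708e-05) = 0.009694.
z = (0.301711 − 0.331426)/0.009694 = -0.029715/0.009694 = -3.065.
p-value = 2·P(Z > 3.065) ≈ 0.0022.

z = -3.065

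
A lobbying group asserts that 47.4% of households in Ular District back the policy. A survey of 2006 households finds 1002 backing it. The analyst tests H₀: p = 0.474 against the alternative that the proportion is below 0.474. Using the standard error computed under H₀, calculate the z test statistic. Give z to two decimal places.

p̂ = 1002/2006 ≈ 0.49950.
SE = √(p₀(1−p₀)/n) = √(0.24932/2006) = 0.01115.
z = (0.49950 − 0.474)/0.01115 = 0.02550/0.01115 = 2.29.

z = 2.29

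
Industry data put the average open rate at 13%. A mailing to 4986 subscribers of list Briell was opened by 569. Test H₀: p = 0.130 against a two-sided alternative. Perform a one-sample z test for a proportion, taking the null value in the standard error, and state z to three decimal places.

p̂ = 569/4986 = 0.114120.
Under H₀, SE = √(0.13·0.87/4986) = √(2.26835e-05) = 0.004763.
z = (0.114120 − 0.13)/0.004763 = -0.015880/0.004763 = -3.334.
p-value = 2·P(Z > 3.334) ≈ 0.0009.

z = -3.334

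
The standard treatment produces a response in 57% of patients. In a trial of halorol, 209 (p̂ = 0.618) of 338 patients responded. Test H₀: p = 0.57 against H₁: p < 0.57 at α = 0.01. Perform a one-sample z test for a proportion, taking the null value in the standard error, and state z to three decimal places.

p̂ = 209/338 = 0.61834.
Under H₀, SE = √(0.57·0.43/338) = √(0.000725148) = 0.02693.
z = (0.61834 − 0.57)/0.02693 = 0.04834/0.02693 = 1.795.
p-value = P(Z < 1.795) ≈ 0.9637. With α = 0.01, fail to reject H₀.

z = 1.795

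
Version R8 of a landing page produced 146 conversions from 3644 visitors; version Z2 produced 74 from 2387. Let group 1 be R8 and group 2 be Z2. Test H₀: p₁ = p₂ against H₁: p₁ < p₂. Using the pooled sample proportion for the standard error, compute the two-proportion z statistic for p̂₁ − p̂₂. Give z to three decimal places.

p̂₁ = 146/3644 ≈ 0.04007, p̂₂ = 74/2387 ≈ 0.03100.
Pooled p̂ = (146+74)/(3644+2387) = 220/6031 = 0.03648.
SE = √(p̂(1−p̂)(1/n₁+1/n₂)) = √(0.03648·0.96352·0.00069336) = √(2.43699e-05) = 0.00494.
z = (0.04007 − 0.03100)/0.00494 = 0.00907/0.00494 = 1.836.
p-value = P(Z < 1.836) ≈ 0.9668.

z = 1.836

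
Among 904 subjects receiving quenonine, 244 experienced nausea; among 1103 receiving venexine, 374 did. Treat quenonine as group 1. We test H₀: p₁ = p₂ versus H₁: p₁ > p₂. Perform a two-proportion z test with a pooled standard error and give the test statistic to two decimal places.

z = -3.34

p̂₁ = 244/904 = 0.2699, p̂₂ = 374/1103 = 0.3391.
Pooled p̂ = (244+374)/(904+1103) = 618/2007 = 0.3079.
SE = √(0.213106 × 0.00201281) = 0.0207.
z = (0.2699 − 0.3391)/0.0207 = -0.0692/0.0207 = -3.34.
p-value = P(Z > -3.339) ≈ 0.9996.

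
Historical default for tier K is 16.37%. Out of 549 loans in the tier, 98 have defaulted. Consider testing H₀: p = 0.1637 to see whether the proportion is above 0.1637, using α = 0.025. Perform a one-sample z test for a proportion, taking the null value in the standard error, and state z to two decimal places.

p̂ = 98/549 ≈ 0.1785.
Under H₀, SE = √(0.1637·0.8363/549) = √(0.000249367) = 0.0158.
z = (0.1785 − 0.1637)/0.0158 = 0.0148/0.0158 = 0.94.
p-value = P(Z > 0.938) ≈ 0.1742. With α = 0.025, fail to reject H₀.

z = 0.94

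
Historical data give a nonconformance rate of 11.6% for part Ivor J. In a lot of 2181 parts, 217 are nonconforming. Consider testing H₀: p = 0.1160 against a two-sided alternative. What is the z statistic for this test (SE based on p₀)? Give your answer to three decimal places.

p̂ = 217/2181 = 0.099496.
Standard error under H₀: √(0.116×0.884/2181) = 0.006857.
z = (0.099496 − 0.116)/0.006857 = -0.016504/0.006857 = -2.407.
p-value = 2·P(Z > 2.407) ≈ 0.0161.

z = -2.407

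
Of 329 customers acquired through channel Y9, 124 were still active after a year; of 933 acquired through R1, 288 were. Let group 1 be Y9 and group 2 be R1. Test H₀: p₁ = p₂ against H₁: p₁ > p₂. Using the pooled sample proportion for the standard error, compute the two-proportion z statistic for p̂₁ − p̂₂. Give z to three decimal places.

z = 2.269

p̂₁ = 124/329 ≈ 0.37690, p̂₂ = 288/933 ≈ 0.30868.
Pooled p̂ = (124+288)/(329+933) = 412/1262 = 0.32647.
SE = √(0.219886 × 0.00411133) = 0.03007.
z = (0.37690 − 0.30868)/0.03007 = 0.06822/0.03007 = 2.269.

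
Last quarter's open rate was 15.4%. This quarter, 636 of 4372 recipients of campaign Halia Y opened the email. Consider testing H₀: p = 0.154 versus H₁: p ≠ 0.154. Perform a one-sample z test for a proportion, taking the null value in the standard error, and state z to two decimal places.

z = -1.56

p̂ = 636/4372 ≈ 0.14547.
Standard error under H₀: √(0.154×0.846/4372) = 0.00546.
z = (0.14547 − 0.154)/0.00546 = -0.00853/0.00546 = -1.56.
Two-sided p-value ≈ 2·Φ(−1.562) = 0.1182.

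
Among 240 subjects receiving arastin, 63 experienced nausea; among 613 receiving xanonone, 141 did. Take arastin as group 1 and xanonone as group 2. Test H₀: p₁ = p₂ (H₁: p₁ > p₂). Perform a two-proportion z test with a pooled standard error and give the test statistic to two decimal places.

p̂₁ = 63/240 ≈ 0.2625, p̂₂ = 141/613 ≈ 0.2300.
Pooled p̂ = (63+141)/(240+613) = 204/853 = 0.2392.
SE = √(p̂(1−p̂)(1/n₁+1/n₂)) = √(0.2392·0.7608·0.00579799) = √(0.001055) = 0.0325.
z = (0.2625 − 0.2300)/0.0325 = 0.0325/0.0325 = 1.00.
p-value = P(Z > 1.000) ≈ 0.1586.

z = 1.00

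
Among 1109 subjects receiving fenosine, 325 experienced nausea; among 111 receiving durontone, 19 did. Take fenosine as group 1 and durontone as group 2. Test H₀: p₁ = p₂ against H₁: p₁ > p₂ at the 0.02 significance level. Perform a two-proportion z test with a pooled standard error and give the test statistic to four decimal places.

z = 2.7210

p̂₁ = 325/1109 = 0.293057, p̂₂ = 19/111 = 0.171171.
Pooled p̂ = (325+19)/(1109+111) = 344/1220 = 0.281967.
SE = √(0.202462 × 0.00991072) = 0.044794.
z = (0.293057 − 0.171171)/0.044794 = 0.121886/0.044794 = 2.7210.
p-value = P(Z > 2.721) ≈ 0.0033. With α = 0.02, reject H₀.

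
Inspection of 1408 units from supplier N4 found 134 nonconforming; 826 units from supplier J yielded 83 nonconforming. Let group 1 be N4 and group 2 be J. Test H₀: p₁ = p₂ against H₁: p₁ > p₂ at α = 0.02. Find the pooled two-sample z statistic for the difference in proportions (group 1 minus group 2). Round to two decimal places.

z = -0.41

p̂₁ = 134/1408 = 0.0952, p̂₂ = 83/826 = 0.1005.
Pooled p̂ = (134+83)/(1408+826) = 217/2234 = 0.0971.
SE = √(0.0876999 × 0.00192088) = 0.0130.
z = (0.0952 − 0.1005)/0.0130 = -0.0053/0.0130 = -0.41.
p-value = P(Z > -0.409) ≈ 0.6589; since p > α = 0.02, fail to reject H₀.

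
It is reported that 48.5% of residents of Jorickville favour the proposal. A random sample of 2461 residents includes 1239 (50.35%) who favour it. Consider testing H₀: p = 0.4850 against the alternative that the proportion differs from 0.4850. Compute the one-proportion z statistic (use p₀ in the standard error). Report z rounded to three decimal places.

p̂ = 1239/2461 = 0.50345.
SE = √(p₀(1−p₀)/n) = √(0.24977/2461) = 0.01007.
z = (0.50345 − 0.485)/0.01007 = 0.01845/0.01007 = 1.832.
Two-sided p-value ≈ 2·Φ(−1.832) = 0.0670.

z = 1.832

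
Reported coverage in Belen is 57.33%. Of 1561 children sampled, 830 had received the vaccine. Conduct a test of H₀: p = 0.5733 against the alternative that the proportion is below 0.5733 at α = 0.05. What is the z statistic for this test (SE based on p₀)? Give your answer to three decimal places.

p̂ = 830/1561 = 0.53171.
SE = √(p₀(1−p₀)/n) = √(0.24463/1561) = 0.01252.
z = (0.53171 − 0.5733)/0.01252 = -0.04159/0.01252 = -3.322.
p-value = P(Z < -3.322) ≈ 0.0004, so at α = 0.05 we reject H₀.

z = -3.322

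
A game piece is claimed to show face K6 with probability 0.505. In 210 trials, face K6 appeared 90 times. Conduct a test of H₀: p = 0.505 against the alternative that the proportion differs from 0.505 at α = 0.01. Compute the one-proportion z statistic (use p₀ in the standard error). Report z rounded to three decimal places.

p̂ = 90/210 = 0.42857.
SE = √(p₀(1−p₀)/n) = √(0.24998/210) = 0.03450.
z = (0.42857 − 0.505)/0.03450 = -0.07643/0.03450 = -2.215.
Two-sided p-value ≈ 2·Φ(−2.215) = 0.0267. With α = 0.01, fail to reject H₀.

z = -2.215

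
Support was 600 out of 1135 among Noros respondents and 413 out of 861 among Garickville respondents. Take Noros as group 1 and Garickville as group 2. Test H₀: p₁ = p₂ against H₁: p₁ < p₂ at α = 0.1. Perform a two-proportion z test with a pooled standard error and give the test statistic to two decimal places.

z = 2.17

p̂₁ = 600/1135 ≈ 0.52863, p̂₂ = 413/861 ≈ 0.47967.
Pooled p̂ = (600+413)/(1135+861) = 1013/1996 = 0.50752.
SE = √(0.249944 × 0.0020425) = 0.02259.
z = (0.52863 − 0.47967)/0.02259 = 0.04896/0.02259 = 2.17.
p-value = P(Z < 2.167) ≈ 0.9849; since p > α = 0.1, fail to reject H₀.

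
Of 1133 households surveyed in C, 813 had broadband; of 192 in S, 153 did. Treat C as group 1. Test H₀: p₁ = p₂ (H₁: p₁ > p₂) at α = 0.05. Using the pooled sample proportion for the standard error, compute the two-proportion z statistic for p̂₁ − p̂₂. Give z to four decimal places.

p̂₁ = 813/1133 ≈ 0.717564, p̂₂ = 153/192 ≈ 0.796875.
Pooled p̂ = (813+153)/(1133+192) = 966/1325 = 0.729057.
SE = √(p̂(1−p̂)(1/n₁+1/n₂)) = √(0.729057·0.270943·0.00609095) = √(0.00120316) = 0.034687.
z = (0.717564 − 0.796875)/0.034687 = -0.079311/0.034687 = -2.2865.
p-value = P(Z > -2.286) ≈ 0.9889; since p > α = 0.05, fail to reject H₀.

z = -2.2865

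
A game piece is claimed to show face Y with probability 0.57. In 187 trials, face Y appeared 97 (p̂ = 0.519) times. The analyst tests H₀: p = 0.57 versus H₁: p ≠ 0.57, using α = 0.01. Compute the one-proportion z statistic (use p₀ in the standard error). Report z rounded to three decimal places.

z = -1.417

p̂ = 97/187 ≈ 0.51872.
SE = √(p₀(1−p₀)/n) = √(0.2451/187) = 0.03620.
z = (0.51872 − 0.57)/0.03620 = -0.05128/0.03620 = -1.417.
Two-sided p-value ≈ 2·Φ(−1.417) = 0.1566; since p > α = 0.01, fail to reject H₀.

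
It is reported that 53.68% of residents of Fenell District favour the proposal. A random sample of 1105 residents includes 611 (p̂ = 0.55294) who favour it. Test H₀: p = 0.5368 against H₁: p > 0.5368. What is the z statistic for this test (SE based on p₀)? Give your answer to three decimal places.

p̂ = 611/1105 ≈ 0.55294.
Under H₀, SE = √(0.5368·0.4632/1105) = √(0.000225019) = 0.01500.
z = (0.55294 − 0.5368)/0.01500 = 0.01614/0.01500 = 1.076.

z = 1.076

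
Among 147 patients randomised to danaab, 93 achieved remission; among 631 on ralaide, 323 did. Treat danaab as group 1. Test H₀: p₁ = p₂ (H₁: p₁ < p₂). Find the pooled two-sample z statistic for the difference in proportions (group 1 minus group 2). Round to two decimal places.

z = 2.64

p̂₁ = 93/147 = 0.6327, p̂₂ = 323/631 = 0.5119.
Pooled p̂ = (93+323)/(147+631) = 416/778 = 0.5347.
SE = √(0.248796 × 0.00838751) = 0.0457.
z = (0.6327 − 0.5119)/0.0457 = 0.1208/0.0457 = 2.64.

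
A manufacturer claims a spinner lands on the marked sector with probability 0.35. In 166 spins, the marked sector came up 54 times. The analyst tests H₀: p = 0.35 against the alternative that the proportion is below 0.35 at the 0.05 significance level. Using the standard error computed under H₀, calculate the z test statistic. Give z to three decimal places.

z = -0.667

p̂ = 54/166 ≈ 0.32530.
SE = √(p₀(1−p₀)/n) = √(0.2275/166) = 0.03702.
z = (0.32530 − 0.35)/0.03702 = -0.02470/0.03702 = -0.667.
p-value = P(Z < -0.667) ≈ 0.2523; since p > α = 0.05, fail to reject H₀.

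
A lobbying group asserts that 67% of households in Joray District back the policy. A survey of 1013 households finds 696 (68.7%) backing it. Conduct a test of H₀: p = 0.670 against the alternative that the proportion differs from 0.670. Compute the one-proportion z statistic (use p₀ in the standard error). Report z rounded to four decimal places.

p̂ = 696/1013 = 0.687068.
Standard error under H₀: √(0.67×0.33/1013) = 0.014774.
z = (0.687068 − 0.67)/0.014774 = 0.017068/0.014774 = 1.1553.
Two-sided p-value ≈ 2·Φ(−1.155) = 0.2480.

z = 1.1553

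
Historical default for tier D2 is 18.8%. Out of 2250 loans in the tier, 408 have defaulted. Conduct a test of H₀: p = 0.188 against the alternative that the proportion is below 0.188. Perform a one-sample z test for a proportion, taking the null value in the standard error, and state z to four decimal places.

z = -0.8094

p̂ = 408/2250 = 0.181333.
Under H₀, SE = √(0.188·0.812/2250) = √(6.78471e-05) = 0.008237.
z = (0.181333 − 0.188)/0.008237 = -0.006667/0.008237 = -0.8094.
p-value = P(Z < -0.809) ≈ 0.2092.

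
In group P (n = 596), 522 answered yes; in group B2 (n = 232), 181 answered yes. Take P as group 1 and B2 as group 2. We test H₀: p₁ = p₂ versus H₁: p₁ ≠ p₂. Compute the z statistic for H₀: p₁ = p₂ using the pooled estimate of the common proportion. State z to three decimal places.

p̂₁ = 522/596 ≈ 0.875839, p̂₂ = 181/232 ≈ 0.780172.
Pooled p̂ = (522+181)/(596+232) = 703/828 = 0.849034.
SE = √(0.128175 × 0.0059882) = 0.027705.
z = (0.875839 − 0.780172)/0.027705 = 0.095667/0.027705 = 3.453.
Two-sided p-value ≈ 2·Φ(−3.453) = 0.0006.

z = 3.453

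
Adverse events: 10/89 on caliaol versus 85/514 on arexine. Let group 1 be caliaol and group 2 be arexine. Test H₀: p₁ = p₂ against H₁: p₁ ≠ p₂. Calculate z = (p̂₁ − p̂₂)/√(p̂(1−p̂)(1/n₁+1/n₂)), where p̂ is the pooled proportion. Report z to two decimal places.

z = -1.27

p̂₁ = 10/89 = 0.1124, p̂₂ = 85/514 = 0.1654.
Pooled p̂ = (10+85)/(89+514) = 95/603 = 0.1575.
SE = √(0.132725 × 0.0131815) = 0.0418.
z = (0.1124 − 0.1654)/0.0418 = -0.0530/0.0418 = -1.27.
Two-sided p-value ≈ 2·Φ(−1.267) = 0.2050.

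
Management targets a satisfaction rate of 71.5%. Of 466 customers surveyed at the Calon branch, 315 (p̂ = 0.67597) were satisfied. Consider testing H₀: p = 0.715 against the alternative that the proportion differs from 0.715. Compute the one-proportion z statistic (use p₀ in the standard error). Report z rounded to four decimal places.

z = -1.8667

p̂ = 315/466 ≈ 0.675966.
Standard error under H₀: √(0.715×0.285/466) = 0.020911.
z = (0.675966 − 0.715)/0.020911 = -0.039034/0.020911 = -1.8667.
p-value = 2·P(Z > 1.867) ≈ 0.0619.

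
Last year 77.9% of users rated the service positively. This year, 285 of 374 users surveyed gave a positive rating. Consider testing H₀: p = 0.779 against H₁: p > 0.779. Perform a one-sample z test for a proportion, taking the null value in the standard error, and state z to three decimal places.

z = -0.791

p̂ = 285/374 ≈ 0.76203.
Standard error under H₀: √(0.779×0.221/374) = 0.02146.
z = (0.76203 − 0.779)/0.02146 = -0.01697/0.02146 = -0.791.
p-value = P(Z > -0.791) ≈ 0.7855.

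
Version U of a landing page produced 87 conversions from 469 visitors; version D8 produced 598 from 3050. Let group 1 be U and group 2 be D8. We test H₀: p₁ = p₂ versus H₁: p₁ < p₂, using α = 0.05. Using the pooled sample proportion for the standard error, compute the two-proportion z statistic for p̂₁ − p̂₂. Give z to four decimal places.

p̂₁ = 87/469 = 0.185501, p̂₂ = 598/3050 = 0.196066.
Pooled p̂ = (87+598)/(469+3050) = 685/3519 = 0.194658.
SE = √(0.156766 × 0.00246007) = 0.019638.
z = (0.185501 − 0.196066)/0.019638 = -0.010565/0.019638 = -0.5380.
p-value = P(Z < -0.538) ≈ 0.2953, so at α = 0.05 we fail to reject H₀.

z = -0.5380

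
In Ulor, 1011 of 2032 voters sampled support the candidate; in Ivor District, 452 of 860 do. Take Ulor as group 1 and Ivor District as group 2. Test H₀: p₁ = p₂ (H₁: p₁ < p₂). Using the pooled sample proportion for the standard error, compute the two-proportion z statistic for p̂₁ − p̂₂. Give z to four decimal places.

p̂₁ = 1011/2032 ≈ 0.497539, p̂₂ = 452/860 ≈ 0.525581.
Pooled p̂ = (1011+452)/(2032+860) = 1463/2892 = 0.505878.
SE = √(0.249965 × 0.00165492) = 0.020339.
z = (0.497539 − 0.525581)/0.020339 = -0.028042/0.020339 = -1.3787.

z = -1.3787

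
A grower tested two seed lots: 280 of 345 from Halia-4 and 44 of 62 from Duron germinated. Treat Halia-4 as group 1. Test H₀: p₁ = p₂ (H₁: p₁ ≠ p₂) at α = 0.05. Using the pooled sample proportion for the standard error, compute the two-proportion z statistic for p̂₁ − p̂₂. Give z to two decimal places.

p̂₁ = 280/345 = 0.8116, p̂₂ = 44/62 = 0.7097.
Pooled p̂ = (280+44)/(345+62) = 324/407 = 0.7961.
SE = √(p̂(1−p̂)(1/n₁+1/n₂)) = √(0.7961·0.2039·0.0190276) = √(0.003089) = 0.0556.
z = (0.8116 − 0.7097)/0.0556 = 0.1019/0.0556 = 1.83.
Two-sided p-value ≈ 2·Φ(−1.834) = 0.0667, so at α = 0.05 we fail to reject H₀.

z = 1.83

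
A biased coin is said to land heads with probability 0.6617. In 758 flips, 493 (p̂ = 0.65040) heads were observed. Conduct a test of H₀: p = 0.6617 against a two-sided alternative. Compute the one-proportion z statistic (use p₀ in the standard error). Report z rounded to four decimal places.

p̂ = 493/758 ≈ 0.650396.
Under H₀, SE = √(0.6617·0.3383/758) = √(0.000295321) = 0.017185.
z = (0.650396 − 0.6617)/0.017185 = -0.011304/0.017185 = -0.6578.
p-value = 2·P(Z > 0.658) ≈ 0.5107.

z = -0.6578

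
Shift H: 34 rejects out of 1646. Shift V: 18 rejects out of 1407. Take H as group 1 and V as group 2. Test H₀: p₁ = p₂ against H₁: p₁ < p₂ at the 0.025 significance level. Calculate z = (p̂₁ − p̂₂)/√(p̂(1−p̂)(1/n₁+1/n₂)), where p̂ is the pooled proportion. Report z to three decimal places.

z = 1.674

p̂₁ = 34/1646 ≈ 0.02066, p̂₂ = 18/1407 ≈ 0.01279.
Pooled p̂ = (34+18)/(1646+1407) = 52/3053 = 0.01703.
SE = √(0.0167423 × 0.00131827) = 0.00470.
z = (0.02066 − 0.01279)/0.00470 = 0.00787/0.00470 = 1.674.
p-value = P(Z < 1.674) ≈ 0.9529, so at α = 0.025 we fail to reject H₀.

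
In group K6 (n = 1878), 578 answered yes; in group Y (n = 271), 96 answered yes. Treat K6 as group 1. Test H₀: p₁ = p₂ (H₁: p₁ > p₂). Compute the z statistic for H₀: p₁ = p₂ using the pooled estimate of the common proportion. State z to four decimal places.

p̂₁ = 578/1878 ≈ 0.307774, p̂₂ = 96/271 ≈ 0.354244.
Pooled p̂ = (578+96)/(1878+271) = 674/2149 = 0.313634.
SE = √(p̂(1−p̂)(1/n₁+1/n₂)) = √(0.313634·0.686366·0.00422252) = √(0.000908972) = 0.030149.
z = (0.307774 − 0.354244)/0.030149 = -0.046470/0.030149 = -1.5413.
p-value = P(Z > -1.541) ≈ 0.9384.

z = -1.5413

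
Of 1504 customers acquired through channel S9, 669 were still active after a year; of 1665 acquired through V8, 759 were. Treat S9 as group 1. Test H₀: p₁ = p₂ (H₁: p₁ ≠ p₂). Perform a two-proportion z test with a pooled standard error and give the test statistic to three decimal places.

p̂₁ = 669/1504 ≈ 0.44481, p̂₂ = 759/1665 ≈ 0.45586.
Pooled p̂ = (669+759)/(1504+1665) = 1428/3169 = 0.45062.
SE = √(0.247561 × 0.00126549) = 0.01770.
z = (0.44481 − 0.45586)/0.01770 = -0.01105/0.01770 = -0.624.
Two-sided p-value ≈ 2·Φ(−0.624) = 0.5327.

z = -0.624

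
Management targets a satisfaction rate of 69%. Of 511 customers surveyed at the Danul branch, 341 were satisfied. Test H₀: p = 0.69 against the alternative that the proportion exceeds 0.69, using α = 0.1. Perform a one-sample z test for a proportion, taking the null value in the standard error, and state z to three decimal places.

p̂ = 341/511 ≈ 0.66732.
Standard error under H₀: √(0.69×0.31/511) = 0.02046.
z = (0.66732 − 0.69)/0.02046 = -0.02268/0.02046 = -1.109.
p-value = P(Z > -1.109) ≈ 0.8662. With α = 0.1, fail to reject H₀.

z = -1.109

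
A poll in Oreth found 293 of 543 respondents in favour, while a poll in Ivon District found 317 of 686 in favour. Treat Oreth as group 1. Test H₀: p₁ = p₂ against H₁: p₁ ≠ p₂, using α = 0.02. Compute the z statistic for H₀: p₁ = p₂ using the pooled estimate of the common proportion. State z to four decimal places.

z = 2.6984

p̂₁ = 293/543 ≈ 0.539595, p̂₂ = 317/686 ≈ 0.462099.
Pooled p̂ = (293+317)/(543+686) = 610/1229 = 0.496338.
SE = √(p̂(1−p̂)(1/n₁+1/n₂)) = √(0.496338·0.503662·0.00329935) = √(0.000824792) = 0.028719.
z = (0.539595 − 0.462099)/0.028719 = 0.077496/0.028719 = 2.6984.
p-value = 2·P(Z > 2.698) ≈ 0.0070; since p < α = 0.02, reject H₀.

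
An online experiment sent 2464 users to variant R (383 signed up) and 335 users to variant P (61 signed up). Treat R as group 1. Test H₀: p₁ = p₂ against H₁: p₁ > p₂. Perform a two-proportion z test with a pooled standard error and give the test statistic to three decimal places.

z = -1.253

p̂₁ = 383/2464 = 0.15544, p̂₂ = 61/335 = 0.18209.
Pooled p̂ = (383+61)/(2464+335) = 444/2799 = 0.15863.
SE = √(0.133465 × 0.00339092) = 0.02127.
z = (0.15544 − 0.18209)/0.02127 = -0.02665/0.02127 = -1.253.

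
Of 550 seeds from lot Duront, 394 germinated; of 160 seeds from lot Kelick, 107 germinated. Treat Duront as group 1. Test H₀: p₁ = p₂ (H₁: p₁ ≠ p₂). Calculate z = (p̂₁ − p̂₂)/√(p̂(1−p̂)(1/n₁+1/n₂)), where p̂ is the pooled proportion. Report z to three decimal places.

z = 1.163

p̂₁ = 394/550 ≈ 0.71636, p̂₂ = 107/160 ≈ 0.66875.
Pooled p̂ = (394+107)/(550+160) = 501/710 = 0.70563.
SE = √(p̂(1−p̂)(1/n₁+1/n₂)) = √(0.70563·0.29437·0.00806818) = √(0.00167588) = 0.04094.
z = (0.71636 − 0.66875)/0.04094 = 0.04761/0.04094 = 1.163.
p-value = 2·P(Z > 1.163) ≈ 0.2448.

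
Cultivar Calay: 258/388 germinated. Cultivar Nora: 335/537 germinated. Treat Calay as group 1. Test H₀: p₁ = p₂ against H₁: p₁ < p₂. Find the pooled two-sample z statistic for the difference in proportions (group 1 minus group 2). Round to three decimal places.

p̂₁ = 258/388 ≈ 0.66495, p̂₂ = 335/537 ≈ 0.62384.
Pooled p̂ = (258+335)/(388+537) = 593/925 = 0.64108.
SE = √(p̂(1−p̂)(1/n₁+1/n₂)) = √(0.64108·0.35892·0.00443952) = √(0.00102152) = 0.03196.
z = (0.66495 − 0.62384)/0.03196 = 0.04111/0.03196 = 1.286.
p-value = P(Z < 1.286) ≈ 0.9008.

z = 1.286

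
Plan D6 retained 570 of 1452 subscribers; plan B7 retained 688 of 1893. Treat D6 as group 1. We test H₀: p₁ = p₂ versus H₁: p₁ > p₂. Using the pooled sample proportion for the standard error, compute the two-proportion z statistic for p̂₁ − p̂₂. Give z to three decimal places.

p̂₁ = 570/1452 = 0.39256, p̂₂ = 688/1893 = 0.36344.
Pooled p̂ = (570+688)/(1452+1893) = 1258/3345 = 0.37608.
SE = √(0.234645 × 0.00121697) = 0.01690.
z = (0.39256 − 0.36344)/0.01690 = 0.02912/0.01690 = 1.723.
p-value = P(Z > 1.723) ≈ 0.0424.

z = 1.723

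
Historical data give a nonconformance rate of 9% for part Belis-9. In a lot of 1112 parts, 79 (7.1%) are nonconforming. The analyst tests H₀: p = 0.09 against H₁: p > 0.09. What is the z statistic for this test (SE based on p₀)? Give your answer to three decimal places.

z = -2.209

p̂ = 79/1112 ≈ 0.071043.
Standard error under H₀: √(0.09×0.91/1112) = 0.008582.
z = (0.071043 − 0.09)/0.008582 = -0.018957/0.008582 = -2.209.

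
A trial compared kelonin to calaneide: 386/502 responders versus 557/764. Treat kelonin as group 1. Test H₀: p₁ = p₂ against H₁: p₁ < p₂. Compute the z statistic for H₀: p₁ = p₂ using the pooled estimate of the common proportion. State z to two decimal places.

p̂₁ = 386/502 = 0.7689, p̂₂ = 557/764 = 0.7291.
Pooled p̂ = (386+557)/(502+764) = 943/1266 = 0.7449.
SE = √(p̂(1−p̂)(1/n₁+1/n₂)) = √(0.7449·0.2551·0.00330093) = √(0.000627312) = 0.0250.
z = (0.7689 − 0.7291)/0.0250 = 0.0398/0.0250 = 1.59.
p-value = P(Z < 1.592) ≈ 0.9443.

z = 1.59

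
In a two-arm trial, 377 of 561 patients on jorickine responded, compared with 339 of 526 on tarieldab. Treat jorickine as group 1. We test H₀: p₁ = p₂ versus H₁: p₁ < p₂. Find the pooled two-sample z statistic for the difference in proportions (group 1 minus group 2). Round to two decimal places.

z = 0.96

p̂₁ = 377/561 = 0.67201, p̂₂ = 339/526 = 0.64449.
Pooled p̂ = (377+339)/(561+526) = 716/1087 = 0.65869.
SE = √(p̂(1−p̂)(1/n₁+1/n₂)) = √(0.65869·0.34131·0.00368367) = √(0.00082815) = 0.02878.
z = (0.67201 − 0.64449)/0.02878 = 0.02752/0.02878 = 0.96.
p-value = P(Z < 0.957) ≈ 0.8306.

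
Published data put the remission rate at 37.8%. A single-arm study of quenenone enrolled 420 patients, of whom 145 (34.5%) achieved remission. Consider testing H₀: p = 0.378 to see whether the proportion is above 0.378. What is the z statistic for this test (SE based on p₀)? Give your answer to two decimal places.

p̂ = 145/420 = 0.3452.
Standard error under H₀: √(0.378×0.622/420) = 0.0237.
z = (0.3452 − 0.378)/0.0237 = -0.0328/0.0237 = -1.38.
p-value = P(Z > -1.385) ≈ 0.9169.

z = -1.38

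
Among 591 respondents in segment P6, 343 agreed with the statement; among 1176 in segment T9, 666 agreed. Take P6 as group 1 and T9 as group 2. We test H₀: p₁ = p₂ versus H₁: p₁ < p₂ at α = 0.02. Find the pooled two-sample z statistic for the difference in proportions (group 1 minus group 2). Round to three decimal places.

p̂₁ = 343/591 = 0.580372, p̂₂ = 666/1176 = 0.566327.
Pooled p̂ = (343+666)/(591+1176) = 1009/1767 = 0.571024.
SE = √(0.244956 × 0.00254239) = 0.024955.
z = (0.580372 − 0.566327)/0.024955 = 0.014045/0.024955 = 0.563.
p-value = P(Z < 0.563) ≈ 0.7132; since p > α = 0.02, fail to reject H₀.

z = 0.563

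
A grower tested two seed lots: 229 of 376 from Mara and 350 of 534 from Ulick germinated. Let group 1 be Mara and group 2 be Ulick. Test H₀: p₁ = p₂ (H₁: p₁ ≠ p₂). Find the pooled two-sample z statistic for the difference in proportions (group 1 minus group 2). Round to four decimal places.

z = -1.4323

p̂₁ = 229/376 ≈ 0.609043, p̂₂ = 350/534 ≈ 0.655431.
Pooled p̂ = (229+350)/(376+534) = 579/910 = 0.636264.
SE = √(p̂(1−p̂)(1/n₁+1/n₂)) = √(0.636264·0.363736·0.00453223) = √(0.0010489) = 0.032387.
z = (0.609043 − 0.655431)/0.032387 = -0.046388/0.032387 = -1.4323.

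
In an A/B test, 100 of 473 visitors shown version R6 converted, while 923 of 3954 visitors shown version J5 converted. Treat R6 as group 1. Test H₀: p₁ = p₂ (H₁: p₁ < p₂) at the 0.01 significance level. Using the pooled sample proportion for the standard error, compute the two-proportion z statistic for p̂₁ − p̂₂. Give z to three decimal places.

z = -1.074

p̂₁ = 100/473 = 0.211416, p̂₂ = 923/3954 = 0.233434.
Pooled p̂ = (100+923)/(473+3954) = 1023/4427 = 0.231082.
SE = √(p̂(1−p̂)(1/n₁+1/n₂)) = √(0.231082·0.768918·0.00236707) = √(0.000420589) = 0.020508.
z = (0.211416 − 0.233434)/0.020508 = -0.022018/0.020508 = -1.074.
p-value = P(Z < -1.074) ≈ 0.1415, so at α = 0.01 we fail to reject H₀.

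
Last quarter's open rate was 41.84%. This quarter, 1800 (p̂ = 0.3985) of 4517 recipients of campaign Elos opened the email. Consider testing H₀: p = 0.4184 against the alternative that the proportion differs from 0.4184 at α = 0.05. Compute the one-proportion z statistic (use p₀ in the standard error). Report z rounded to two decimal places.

p̂ = 1800/4517 = 0.39849.
Under H₀, SE = √(0.4184·0.5816/4517) = √(5.38724e-05) = 0.00734.
z = (0.39849 − 0.4184)/0.00734 = -0.01991/0.00734 = -2.71.
p-value = 2·P(Z > 2.712) ≈ 0.0067; since p < α = 0.05, reject H₀.

z = -2.71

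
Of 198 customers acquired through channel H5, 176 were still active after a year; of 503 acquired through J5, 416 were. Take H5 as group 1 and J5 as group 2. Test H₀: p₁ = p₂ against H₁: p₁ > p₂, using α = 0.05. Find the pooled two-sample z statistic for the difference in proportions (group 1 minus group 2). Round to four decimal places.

p̂₁ = 176/198 ≈ 0.8888889, p̂₂ = 416/503 ≈ 0.8270378.
Pooled p̂ = (176+416)/(198+503) = 592/701 = 0.8445078.
SE = √(0.131314 × 0.00703858) = 0.0304017.
z = (0.8888889 − 0.8270378)/0.0304017 = 0.0618511/0.0304017 = 2.0345.
p-value = P(Z > 2.034) ≈ 0.0210. With α = 0.05, reject H₀.

z = 2.0345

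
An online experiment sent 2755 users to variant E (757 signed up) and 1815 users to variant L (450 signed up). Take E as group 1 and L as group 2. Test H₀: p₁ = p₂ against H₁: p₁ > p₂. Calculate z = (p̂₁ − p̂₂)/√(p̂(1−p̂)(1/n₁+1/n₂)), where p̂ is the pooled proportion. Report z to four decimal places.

z = 2.0138

p̂₁ = 757/2755 ≈ 0.2747731, p̂₂ = 450/1815 ≈ 0.2479339.
Pooled p̂ = (757+450)/(2755+1815) = 1207/4570 = 0.2641138.
SE = √(0.194358 × 0.000913941) = 0.0133278.
z = (0.2747731 − 0.2479339)/0.0133278 = 0.0268392/0.0133278 = 2.0138.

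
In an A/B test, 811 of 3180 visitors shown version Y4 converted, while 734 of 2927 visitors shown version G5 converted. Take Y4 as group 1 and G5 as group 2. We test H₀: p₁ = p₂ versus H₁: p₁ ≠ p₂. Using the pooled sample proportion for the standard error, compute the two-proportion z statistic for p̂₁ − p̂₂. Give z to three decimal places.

z = 0.383

p̂₁ = 811/3180 = 0.255031, p̂₂ = 734/2927 = 0.250769.
Pooled p̂ = (811+734)/(3180+2927) = 1545/6107 = 0.252988.
SE = √(p̂(1−p̂)(1/n₁+1/n₂)) = √(0.252988·0.747012·0.000656112) = √(0.000123996) = 0.011135.
z = (0.255031 − 0.250769)/0.011135 = 0.004262/0.011135 = 0.383.
Two-sided p-value ≈ 2·Φ(−0.383) = 0.7019.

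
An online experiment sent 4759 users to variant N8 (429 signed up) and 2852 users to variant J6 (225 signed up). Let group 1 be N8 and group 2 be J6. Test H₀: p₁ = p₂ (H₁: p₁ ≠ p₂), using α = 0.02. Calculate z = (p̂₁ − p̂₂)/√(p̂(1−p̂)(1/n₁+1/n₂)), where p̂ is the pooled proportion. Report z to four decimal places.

z = 1.6956

p̂₁ = 429/4759 = 0.0901450, p̂₂ = 225/2852 = 0.0788920.
Pooled p̂ = (429+225)/(4759+2852) = 654/7611 = 0.0859283.
SE = √(p̂(1−p̂)(1/n₁+1/n₂)) = √(0.0859283·0.9140717·0.000560759) = √(4.40446e-05) = 0.0066366.
z = (0.0901450 − 0.0788920)/0.0066366 = 0.0112530/0.0066366 = 1.6956.
Two-sided p-value ≈ 2·Φ(−1.696) = 0.0900. With α = 0.02, fail to reject H₀.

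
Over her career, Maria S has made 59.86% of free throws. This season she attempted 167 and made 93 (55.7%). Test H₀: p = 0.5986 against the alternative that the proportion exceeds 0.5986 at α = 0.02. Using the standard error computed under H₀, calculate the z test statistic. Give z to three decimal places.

z = -1.100

p̂ = 93/167 ≈ 0.55689.
Standard error under H₀: √(0.5986×0.4014/167) = 0.03793.
z = (0.55689 − 0.5986)/0.03793 = -0.04171/0.03793 = -1.100.
p-value = P(Z > -1.100) ≈ 0.8643; since p > α = 0.02, fail to reject H₀.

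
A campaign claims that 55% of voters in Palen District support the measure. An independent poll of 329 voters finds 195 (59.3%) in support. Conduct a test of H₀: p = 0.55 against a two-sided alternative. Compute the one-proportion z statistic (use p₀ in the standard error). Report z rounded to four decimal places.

p̂ = 195/329 = 0.592705.
Standard error under H₀: √(0.55×0.45/329) = 0.027428.
z = (0.592705 − 0.55)/0.027428 = 0.042705/0.027428 = 1.5570.
p-value = 2·P(Z > 1.557) ≈ 0.1195.

z = 1.5570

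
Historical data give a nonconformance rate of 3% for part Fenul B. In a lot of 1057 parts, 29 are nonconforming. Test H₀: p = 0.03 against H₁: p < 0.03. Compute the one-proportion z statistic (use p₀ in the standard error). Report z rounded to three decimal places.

p̂ = 29/1057 = 0.027436.
SE = √(p₀(1−p₀)/n) = √(0.0291/1057) = 0.005247.
z = (0.027436 − 0.03)/0.005247 = -0.002564/0.005247 = -0.489.

z = -0.489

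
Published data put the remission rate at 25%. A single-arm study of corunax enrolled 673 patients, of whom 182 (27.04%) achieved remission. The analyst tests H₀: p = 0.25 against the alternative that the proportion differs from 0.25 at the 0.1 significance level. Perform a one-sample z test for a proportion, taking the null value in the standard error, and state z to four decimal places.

z = 1.2240

p̂ = 182/673 ≈ 0.2704309.
Standard error under H₀: √(0.25×0.75/673) = 0.0166914.
z = (0.2704309 − 0.25)/0.0166914 = 0.0204309/0.0166914 = 1.2240.
p-value = 2·P(Z > 1.224) ≈ 0.2209; since p > α = 0.1, fail to reject H₀.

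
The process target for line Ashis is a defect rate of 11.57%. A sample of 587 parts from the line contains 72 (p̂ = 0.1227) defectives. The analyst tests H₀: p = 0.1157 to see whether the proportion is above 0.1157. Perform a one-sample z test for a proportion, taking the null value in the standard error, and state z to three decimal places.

p̂ = 72/587 ≈ 0.12266.
Under H₀, SE = √(0.1157·0.8843/587) = √(0.000174299) = 0.01320.
z = (0.12266 − 0.1157)/0.01320 = 0.00696/0.01320 = 0.527.

z = 0.527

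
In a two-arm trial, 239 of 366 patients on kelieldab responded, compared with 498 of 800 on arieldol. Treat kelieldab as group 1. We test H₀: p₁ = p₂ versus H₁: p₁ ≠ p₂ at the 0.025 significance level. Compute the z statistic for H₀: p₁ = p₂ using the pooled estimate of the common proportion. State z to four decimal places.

p̂₁ = 239/366 ≈ 0.653005, p̂₂ = 498/800 ≈ 0.622500.
Pooled p̂ = (239+498)/(366+800) = 737/1166 = 0.632075.
SE = √(p̂(1−p̂)(1/n₁+1/n₂)) = √(0.632075·0.367925·0.00398224) = √(0.000926094) = 0.030432.
z = (0.653005 − 0.622500)/0.030432 = 0.030505/0.030432 = 1.0024.
Two-sided p-value ≈ 2·Φ(−1.002) = 0.3161; since p > α = 0.025, fail to reject H₀.

z = 1.0024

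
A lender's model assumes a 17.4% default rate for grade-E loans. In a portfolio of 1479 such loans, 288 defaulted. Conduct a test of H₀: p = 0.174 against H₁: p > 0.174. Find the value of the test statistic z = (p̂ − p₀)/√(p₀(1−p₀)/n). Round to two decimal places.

p̂ = 288/1479 ≈ 0.19473.
Under H₀, SE = √(0.174·0.826/1479) = √(9.71765e-05) = 0.00986.
z = (0.19473 − 0.174)/0.00986 = 0.02073/0.00986 = 2.10.

z = 2.10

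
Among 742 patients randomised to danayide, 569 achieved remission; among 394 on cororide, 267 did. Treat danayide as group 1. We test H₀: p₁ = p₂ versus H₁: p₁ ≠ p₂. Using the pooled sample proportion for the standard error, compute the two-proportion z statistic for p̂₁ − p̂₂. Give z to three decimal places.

z = 3.245

p̂₁ = 569/742 = 0.766846, p̂₂ = 267/394 = 0.677665.
Pooled p̂ = (569+267)/(742+394) = 836/1136 = 0.735915.
SE = √(p̂(1−p̂)(1/n₁+1/n₂)) = √(0.735915·0.264085·0.00388578) = √(0.000755178) = 0.027480.
z = (0.766846 − 0.677665)/0.027480 = 0.089181/0.027480 = 3.245.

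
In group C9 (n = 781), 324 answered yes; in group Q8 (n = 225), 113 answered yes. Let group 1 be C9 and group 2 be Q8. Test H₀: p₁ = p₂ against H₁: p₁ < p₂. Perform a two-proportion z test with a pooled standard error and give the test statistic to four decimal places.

z = -2.3296

p̂₁ = 324/781 ≈ 0.414853, p̂₂ = 113/225 ≈ 0.502222.
Pooled p̂ = (324+113)/(781+225) = 437/1006 = 0.434394.
SE = √(0.245696 × 0.00572485) = 0.037504.
z = (0.414853 − 0.502222)/0.037504 = -0.087369/0.037504 = -2.3296.
p-value = P(Z < -2.330) ≈ 0.0099.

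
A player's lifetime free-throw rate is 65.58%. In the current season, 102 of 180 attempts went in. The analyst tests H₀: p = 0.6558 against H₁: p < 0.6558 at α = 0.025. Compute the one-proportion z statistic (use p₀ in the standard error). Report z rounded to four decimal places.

p̂ = 102/180 ≈ 0.566667.
Under H₀, SE = √(0.6558·0.3442/180) = √(0.00125404) = 0.035412.
z = (0.566667 − 0.6558)/0.035412 = -0.089133/0.035412 = -2.5170.
p-value = P(Z < -2.517) ≈ 0.0059; since p < α = 0.025, reject H₀.

z = -2.5170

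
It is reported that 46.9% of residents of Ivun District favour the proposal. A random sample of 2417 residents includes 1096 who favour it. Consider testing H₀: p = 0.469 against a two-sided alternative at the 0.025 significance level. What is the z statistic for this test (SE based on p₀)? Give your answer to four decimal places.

p̂ = 1096/2417 = 0.4534547.
SE = √(p₀(1−p₀)/n) = √(0.24904/2417) = 0.0101507.
z = (0.4534547 − 0.469)/0.0101507 = -0.0155453/0.0101507 = -1.5315.
Two-sided p-value ≈ 2·Φ(−1.531) = 0.1257. With α = 0.025, fail to reject H₀.

z = -1.5315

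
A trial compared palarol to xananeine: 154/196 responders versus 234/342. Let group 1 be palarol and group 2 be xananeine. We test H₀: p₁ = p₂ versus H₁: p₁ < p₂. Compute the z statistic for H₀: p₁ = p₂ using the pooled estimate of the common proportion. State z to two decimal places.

z = 2.53

p̂₁ = 154/196 = 0.78571, p̂₂ = 234/342 = 0.68421.
Pooled p̂ = (154+234)/(196+342) = 388/538 = 0.72119.
SE = √(p̂(1−p̂)(1/n₁+1/n₂)) = √(0.72119·0.27881·0.00802602) = √(0.00161383) = 0.04017.
z = (0.78571 − 0.68421)/0.04017 = 0.10150/0.04017 = 2.53.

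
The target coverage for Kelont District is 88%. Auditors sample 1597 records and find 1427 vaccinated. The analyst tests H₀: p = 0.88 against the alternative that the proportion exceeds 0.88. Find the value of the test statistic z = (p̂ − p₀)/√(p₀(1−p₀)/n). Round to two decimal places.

z = 1.67

p̂ = 1427/1597 = 0.89355.
SE = √(p₀(1−p₀)/n) = √(0.1056/1597) = 0.00813.
z = (0.89355 − 0.88)/0.00813 = 0.01355/0.00813 = 1.67.
p-value = P(Z > 1.666) ≈ 0.0478.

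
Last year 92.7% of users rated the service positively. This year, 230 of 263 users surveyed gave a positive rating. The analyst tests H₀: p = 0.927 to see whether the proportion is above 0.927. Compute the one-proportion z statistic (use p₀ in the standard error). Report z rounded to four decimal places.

p̂ = 230/263 = 0.8745247.
SE = √(p₀(1−p₀)/n) = √(0.067671/263) = 0.0160407.
z = (0.8745247 − 0.927)/0.0160407 = -0.0524753/0.0160407 = -3.2714.
p-value = P(Z > -3.271) ≈ 0.9995.

z = -3.2714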